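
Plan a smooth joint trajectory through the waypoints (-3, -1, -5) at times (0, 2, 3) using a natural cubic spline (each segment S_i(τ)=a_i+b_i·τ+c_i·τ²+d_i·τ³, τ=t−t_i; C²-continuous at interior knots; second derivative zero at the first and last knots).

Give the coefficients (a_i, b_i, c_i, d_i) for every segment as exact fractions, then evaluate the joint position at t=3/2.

Δ: Δ0=1, Δ1=-4
row 1: diag=6, rhs=-30; c'=1/6, d'=-5
back: M1=-5
M: M0=0, M1=-5, M2=0
seg 0: a=-3, c=M0/2=0, d=(M1−M0)/(6·2)=-5/12, b=Δ0−h0·(2M0+M1)/6=8/3
seg 1: a=-1, c=M1/2=-5/2, d=(M2−M1)/(6·1)=5/6, b=Δ1−h1·(2M1+M2)/6=-7/3
t_q=3/2 → seg 0, τ=3/2; S=-3+8/3·τ+0·τ²+-5/12·τ³=-13/32

  seg 0: a=-3 b=8/3 c=0 d=-5/12
  seg 1: a=-1 b=-7/3 c=-5/2 d=5/6
S(3/2) = -13/32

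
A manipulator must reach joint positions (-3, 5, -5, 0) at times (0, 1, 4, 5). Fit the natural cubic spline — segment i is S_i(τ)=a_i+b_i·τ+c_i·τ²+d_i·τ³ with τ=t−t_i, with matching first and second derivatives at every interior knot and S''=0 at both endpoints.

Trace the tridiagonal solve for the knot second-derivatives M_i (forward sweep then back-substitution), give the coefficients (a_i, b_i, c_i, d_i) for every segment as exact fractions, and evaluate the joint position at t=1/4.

  seg 0: a=-3 b=1667/165 c=0 d=-347/165
  seg 1: a=5 b=626/165 c=-347/55 d=59/45
  seg 2: a=-5 b=221/165 c=302/55 d=-302/165
S(1/4) = -357/704

Δ: Δ0=8, Δ1=-10/3, Δ2=5
row 1: diag=8, rhs=-68; c'=3/8, d'=-17/2
row 2: denom=8−3·3/8=55/8; d'=(50−3·-17/2)/(55/8)=604/55
back: M2=604/55
back: M1=-17/2−3/8·604/55=-694/55
M: M0=0, M1=-694/55, M2=604/55, M3=0
seg 0: a=-3, c=M0/2=0, d=(M1−M0)/(6·1)=-347/165, b=Δ0−h0·(2M0+M1)/6=1667/165
seg 1: a=5, c=M1/2=-347/55, d=(M2−M1)/(6·3)=59/45, b=Δ1−h1·(2M1+M2)/6=626/165
seg 2: a=-5, c=M2/2=302/55, d=(M3−M2)/(6·1)=-302/165, b=Δ2−h2·(2M2+M3)/6=221/165
t_q=1/4 → seg 0, τ=1/4; S=-3+1667/165·τ+0·τ²+-347/165·τ³=-357/704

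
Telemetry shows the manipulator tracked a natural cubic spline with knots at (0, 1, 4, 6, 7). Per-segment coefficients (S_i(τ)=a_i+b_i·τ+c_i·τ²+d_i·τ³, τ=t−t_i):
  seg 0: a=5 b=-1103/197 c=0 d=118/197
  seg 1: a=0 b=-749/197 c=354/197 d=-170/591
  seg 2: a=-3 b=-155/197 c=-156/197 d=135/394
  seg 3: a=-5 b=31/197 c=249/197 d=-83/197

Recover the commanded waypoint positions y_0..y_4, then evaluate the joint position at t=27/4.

y_0 = S_0(0) = a_0 = 5
y_1 = S_1(0) = a_1 = 0
y_2 = S_2(0) = a_2 = -3
y_3 = S_3(0) = a_3 = -5
y_4 = S_3(1) = -4
t_q=27/4 is in segment 3 (τ=3/4); S_3(τ)=-54829/12608

y_0=5 y_1=0 y_2=-3 y_3=-5 y_4=-4
S(27/4) = -54829/12608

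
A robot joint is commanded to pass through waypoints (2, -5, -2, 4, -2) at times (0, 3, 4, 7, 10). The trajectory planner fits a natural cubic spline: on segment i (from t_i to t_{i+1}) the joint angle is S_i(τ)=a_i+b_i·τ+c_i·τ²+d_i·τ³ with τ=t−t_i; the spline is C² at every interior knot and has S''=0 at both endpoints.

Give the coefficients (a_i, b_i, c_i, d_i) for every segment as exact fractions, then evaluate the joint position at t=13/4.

  seg 0: a=2 b=-83/19 c=0 d=116/513
  seg 1: a=-5 b=33/19 c=116/57 d=-44/57
  seg 2: a=-2 b=199/57 c=-16/57 d=-37/513
  seg 3: a=4 b=-8/57 c=-53/57 d=53/513
S(13/4) = -1353/304

Δ: Δ0=-7/3, Δ1=3, Δ2=2, Δ3=-2
row 1: diag=8, rhs=32; c'=1/8, d'=4
row 2: denom=8−1·1/8=63/8; d'=(-6−1·4)/(63/8)=-80/63
row 3: denom=12−3·8/21=76/7; d'=(-24−3·-80/63)/(76/7)=-106/57
back: M3=-106/57
back: M2=-80/63−8/21·-106/57=-32/57
back: M1=4−1/8·-32/57=232/57
M: M0=0, M1=232/57, M2=-32/57, M3=-106/57, M4=0
seg 0: a=2, c=M0/2=0, d=(M1−M0)/(6·3)=116/513, b=Δ0−h0·(2M0+M1)/6=-83/19
seg 1: a=-5, c=M1/2=116/57, d=(M2−M1)/(6·1)=-44/57, b=Δ1−h1·(2M1+M2)/6=33/19
seg 2: a=-2, c=M2/2=-16/57, d=(M3−M2)/(6·3)=-37/513, b=Δ2−h2·(2M2+M3)/6=199/57
seg 3: a=4, c=M3/2=-53/57, d=(M4−M3)/(6·3)=53/513, b=Δ3−h3·(2M3+M4)/6=-8/57
t_q=13/4 → seg 1, τ=1/4; S=-5+33/19·τ+116/57·τ²+-44/57·τ³=-1353/304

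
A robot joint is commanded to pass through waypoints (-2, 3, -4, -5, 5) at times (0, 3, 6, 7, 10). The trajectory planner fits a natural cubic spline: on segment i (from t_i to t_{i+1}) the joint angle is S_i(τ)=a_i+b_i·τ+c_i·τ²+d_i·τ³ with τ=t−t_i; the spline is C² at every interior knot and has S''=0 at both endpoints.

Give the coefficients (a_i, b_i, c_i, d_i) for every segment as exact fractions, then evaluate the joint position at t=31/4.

Δ: Δ0=5/3, Δ1=-7/3, Δ2=-1, Δ3=10/3
row 1: diag=12, rhs=-24; c'=1/4, d'=-2
row 2: denom=8−3·1/4=29/4; d'=(8−3·-2)/(29/4)=56/29
row 3: denom=8−1·4/29=228/29; d'=(26−1·56/29)/(228/29)=349/114
back: M3=349/114
back: M2=56/29−4/29·349/114=86/57
back: M1=-2−1/4·86/57=-271/114
M: M0=0, M1=-271/114, M2=86/57, M3=349/114, M4=0
seg 0: a=-2, c=M0/2=0, d=(M1−M0)/(6·3)=-271/2052, b=Δ0−h0·(2M0+M1)/6=217/76
seg 1: a=3, c=M1/2=-271/228, d=(M2−M1)/(6·3)=443/2052, b=Δ1−h1·(2M1+M2)/6=-27/38
seg 2: a=-4, c=M2/2=43/57, d=(M3−M2)/(6·1)=59/228, b=Δ2−h2·(2M2+M3)/6=-153/76
seg 3: a=-5, c=M3/2=349/228, d=(M4−M3)/(6·3)=-349/2052, b=Δ3−h3·(2M3+M4)/6=31/114
t_q=31/4 → seg 3, τ=3/4; S=-5+31/114·τ+349/228·τ²+-349/2052·τ³=-19489/4864

  seg 0: a=-2 b=217/76 c=0 d=-271/2052
  seg 1: a=3 b=-27/38 c=-271/228 d=443/2052
  seg 2: a=-4 b=-153/76 c=43/57 d=59/228
  seg 3: a=-5 b=31/114 c=349/228 d=-349/2052
S(31/4) = -19489/4864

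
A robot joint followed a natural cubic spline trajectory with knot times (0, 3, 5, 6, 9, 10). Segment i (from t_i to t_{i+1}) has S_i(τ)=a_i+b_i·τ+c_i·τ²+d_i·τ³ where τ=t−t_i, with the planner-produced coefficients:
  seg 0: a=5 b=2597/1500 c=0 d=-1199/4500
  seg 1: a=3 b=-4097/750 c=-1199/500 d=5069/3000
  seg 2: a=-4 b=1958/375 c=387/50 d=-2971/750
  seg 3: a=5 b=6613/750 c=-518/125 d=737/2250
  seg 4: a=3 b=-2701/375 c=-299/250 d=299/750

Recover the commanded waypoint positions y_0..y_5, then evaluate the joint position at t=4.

y_0 = S_0(0) = a_0 = 5
y_1 = S_1(0) = a_1 = 3
y_2 = S_2(0) = a_2 = -4
y_3 = S_3(0) = a_3 = 5
y_4 = S_4(0) = a_4 = 3
y_5 = S_4(1) = -5
t_q=4 is in segment 1 (τ=1); S_1(τ)=-3171/1000

y_0=5 y_1=3 y_2=-4 y_3=5 y_4=3 y_5=-5
S(4) = -3171/1000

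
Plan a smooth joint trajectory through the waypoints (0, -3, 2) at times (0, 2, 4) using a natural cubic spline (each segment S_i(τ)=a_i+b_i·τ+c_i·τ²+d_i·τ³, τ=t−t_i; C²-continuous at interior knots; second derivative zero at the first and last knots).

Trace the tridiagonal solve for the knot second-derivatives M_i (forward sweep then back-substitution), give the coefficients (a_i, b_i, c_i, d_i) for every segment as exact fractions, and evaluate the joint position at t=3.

  seg 0: a=0 b=-5/2 c=0 d=1/4
  seg 1: a=-3 b=1/2 c=3/2 d=-1/4
S(3) = -5/4

Δ: Δ0=-3/2, Δ1=5/2
row 1: diag=8, rhs=24; c'=1/4, d'=3
back: M1=3
M: M0=0, M1=3, M2=0
seg 0: a=0, c=M0/2=0, d=(M1−M0)/(6·2)=1/4, b=Δ0−h0·(2M0+M1)/6=-5/2
seg 1: a=-3, c=M1/2=3/2, d=(M2−M1)/(6·2)=-1/4, b=Δ1−h1·(2M1+M2)/6=1/2
t_q=3 → seg 1, τ=1; S=-3+1/2·τ+3/2·τ²+-1/4·τ³=-5/4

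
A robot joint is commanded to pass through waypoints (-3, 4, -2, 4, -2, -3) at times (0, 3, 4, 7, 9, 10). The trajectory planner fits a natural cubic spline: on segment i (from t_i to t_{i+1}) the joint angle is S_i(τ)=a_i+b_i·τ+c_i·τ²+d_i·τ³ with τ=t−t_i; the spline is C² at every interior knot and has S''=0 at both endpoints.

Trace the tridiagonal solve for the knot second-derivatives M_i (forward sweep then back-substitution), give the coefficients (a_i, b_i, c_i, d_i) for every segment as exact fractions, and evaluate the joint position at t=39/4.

Δ: Δ0=7/3, Δ1=-6, Δ2=2, Δ3=-3, Δ4=-1
row 1: diag=8, rhs=-50; c'=1/8, d'=-25/4
row 2: denom=8−1·1/8=63/8; d'=(48−1·-25/4)/(63/8)=62/9
row 3: denom=10−3·8/21=62/7; d'=(-30−3·62/9)/(62/7)=-532/93
row 4: denom=6−2·7/31=172/31; d'=(12−2·-532/93)/(172/31)=545/129
back: M4=545/129
back: M3=-532/93−7/31·545/129=-287/43
back: M2=62/9−8/21·-287/43=3650/387
back: M1=-25/4−1/8·3650/387=-2875/387
M: M0=0, M1=-2875/387, M2=3650/387, M3=-287/43, M4=545/129, M5=0
seg 0: a=-3, c=M0/2=0, d=(M1−M0)/(6·3)=-2875/6966, b=Δ0−h0·(2M0+M1)/6=4681/774
seg 1: a=4, c=M1/2=-2875/774, d=(M2−M1)/(6·1)=725/258, b=Δ1−h1·(2M1+M2)/6=-1972/387
seg 2: a=-2, c=M2/2=1825/387, d=(M3−M2)/(6·3)=-6233/6966, b=Δ2−h2·(2M2+M3)/6=-3169/774
seg 3: a=4, c=M3/2=-287/86, d=(M4−M3)/(6·2)=703/774, b=Δ3−h3·(2M3+M4)/6=16/387
seg 4: a=-2, c=M4/2=545/258, d=(M5−M4)/(6·1)=-545/774, b=Δ4−h4·(2M4+M5)/6=-932/387
t_q=39/4 → seg 4, τ=3/4; S=-2+-932/387·τ+545/258·τ²+-545/774·τ³=-48133/16512

  seg 0: a=-3 b=4681/774 c=0 d=-2875/6966
  seg 1: a=4 b=-1972/387 c=-2875/774 d=725/258
  seg 2: a=-2 b=-3169/774 c=1825/387 d=-6233/6966
  seg 3: a=4 b=16/387 c=-287/86 d=703/774
  seg 4: a=-2 b=-932/387 c=545/258 d=-545/774
S(39/4) = -48133/16512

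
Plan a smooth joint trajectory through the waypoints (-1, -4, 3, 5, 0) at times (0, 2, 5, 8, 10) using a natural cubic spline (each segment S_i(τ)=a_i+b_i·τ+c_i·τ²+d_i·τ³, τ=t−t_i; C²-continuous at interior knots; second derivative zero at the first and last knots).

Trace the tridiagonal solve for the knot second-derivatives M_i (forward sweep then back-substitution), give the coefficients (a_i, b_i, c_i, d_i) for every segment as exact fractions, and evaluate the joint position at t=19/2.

Δ: Δ0=-3/2, Δ1=7/3, Δ2=2/3, Δ3=-5/2
row 1: diag=10, rhs=23; c'=3/10, d'=23/10
row 2: denom=12−3·3/10=111/10; d'=(-10−3·23/10)/(111/10)=-169/111
row 3: denom=10−3·10/37=340/37; d'=(-19−3·-169/111)/(340/37)=-267/170
back: M3=-267/170
back: M2=-169/111−10/37·-267/170=-56/51
back: M1=23/10−3/10·-56/51=447/170
M: M0=0, M1=447/170, M2=-56/51, M3=-267/170, M4=0
seg 0: a=-1, c=M0/2=0, d=(M1−M0)/(6·2)=149/680, b=Δ0−h0·(2M0+M1)/6=-202/85
seg 1: a=-4, c=M1/2=447/340, d=(M2−M1)/(6·3)=-1901/9180, b=Δ1−h1·(2M1+M2)/6=43/170
seg 2: a=3, c=M2/2=-28/51, d=(M3−M2)/(6·3)=-241/9180, b=Δ2−h2·(2M2+M3)/6=51/20
seg 3: a=5, c=M3/2=-267/340, d=(M4−M3)/(6·2)=89/680, b=Δ3−h3·(2M3+M4)/6=-247/170
t_q=19/2 → seg 3, τ=3/2; S=5+-247/170·τ+-267/340·τ²+89/680·τ³=1627/1088

  seg 0: a=-1 b=-202/85 c=0 d=149/680
  seg 1: a=-4 b=43/170 c=447/340 d=-1901/9180
  seg 2: a=3 b=51/20 c=-28/51 d=-241/9180
  seg 3: a=5 b=-247/170 c=-267/340 d=89/680
S(19/2) = 1627/1088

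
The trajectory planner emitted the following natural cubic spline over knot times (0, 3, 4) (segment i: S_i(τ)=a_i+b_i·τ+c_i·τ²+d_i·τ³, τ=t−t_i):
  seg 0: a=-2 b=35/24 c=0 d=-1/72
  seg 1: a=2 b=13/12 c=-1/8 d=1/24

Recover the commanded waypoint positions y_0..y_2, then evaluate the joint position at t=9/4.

y_0 = S_0(0) = a_0 = -2
y_1 = S_1(0) = a_1 = 2
y_2 = S_1(1) = 3
t_q=9/4 is in segment 0 (τ=9/4); S_0(τ)=575/512

y_0=-2 y_1=2 y_2=3
S(9/4) = 575/512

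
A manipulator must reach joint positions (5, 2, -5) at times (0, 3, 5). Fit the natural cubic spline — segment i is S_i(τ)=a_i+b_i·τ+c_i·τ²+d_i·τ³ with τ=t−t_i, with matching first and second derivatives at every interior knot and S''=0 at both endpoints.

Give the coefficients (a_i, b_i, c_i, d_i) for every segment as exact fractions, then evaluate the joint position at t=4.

Δ: Δ0=-1, Δ1=-7/2
row 1: diag=10, rhs=-15; c'=1/5, d'=-3/2
back: M1=-3/2
M: M0=0, M1=-3/2, M2=0
seg 0: a=5, c=M0/2=0, d=(M1−M0)/(6·3)=-1/12, b=Δ0−h0·(2M0+M1)/6=-1/4
seg 1: a=2, c=M1/2=-3/4, d=(M2−M1)/(6·2)=1/8, b=Δ1−h1·(2M1+M2)/6=-5/2
t_q=4 → seg 1, τ=1; S=2+-5/2·τ+-3/4·τ²+1/8·τ³=-9/8

  seg 0: a=5 b=-1/4 c=0 d=-1/12
  seg 1: a=2 b=-5/2 c=-3/4 d=1/8
S(4) = -9/8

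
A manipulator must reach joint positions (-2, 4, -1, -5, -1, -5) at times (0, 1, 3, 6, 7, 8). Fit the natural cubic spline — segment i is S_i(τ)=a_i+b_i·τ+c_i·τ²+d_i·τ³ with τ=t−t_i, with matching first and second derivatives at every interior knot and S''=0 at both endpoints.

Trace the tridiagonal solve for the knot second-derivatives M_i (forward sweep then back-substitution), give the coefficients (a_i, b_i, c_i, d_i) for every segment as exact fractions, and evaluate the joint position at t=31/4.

Δ: Δ0=6, Δ1=-5/2, Δ2=-4/3, Δ3=4, Δ4=-4
row 1: diag=6, rhs=-51; c'=1/3, d'=-17/2
row 2: denom=10−2·1/3=28/3; d'=(7−2·-17/2)/(28/3)=18/7
row 3: denom=8−3·9/28=197/28; d'=(32−3·18/7)/(197/28)=680/197
row 4: denom=4−1·28/197=760/197; d'=(-48−1·680/197)/(760/197)=-1267/95
back: M4=-1267/95
back: M3=680/197−28/197·-1267/95=508/95
back: M2=18/7−9/28·508/95=81/95
back: M1=-17/2−1/3·81/95=-1669/190
M: M0=0, M1=-1669/190, M2=81/95, M3=508/95, M4=-1267/95, M5=0
seg 0: a=-2, c=M0/2=0, d=(M1−M0)/(6·1)=-1669/1140, b=Δ0−h0·(2M0+M1)/6=8509/1140
seg 1: a=4, c=M1/2=-1669/380, d=(M2−M1)/(6·2)=1831/2280, b=Δ1−h1·(2M1+M2)/6=1751/570
seg 2: a=-1, c=M2/2=81/190, d=(M3−M2)/(6·3)=427/1710, b=Δ2−h2·(2M2+M3)/6=-277/57
seg 3: a=-5, c=M3/2=254/95, d=(M4−M3)/(6·1)=-355/114, b=Δ3−h3·(2M3+M4)/6=2531/570
seg 4: a=-1, c=M4/2=-1267/190, d=(M5−M4)/(6·1)=1267/570, b=Δ4−h4·(2M4+M5)/6=127/285
t_q=31/4 → seg 4, τ=3/4; S=-1+127/285·τ+-1267/190·τ²+1267/570·τ³=-8461/2432

  seg 0: a=-2 b=8509/1140 c=0 d=-1669/1140
  seg 1: a=4 b=1751/570 c=-1669/380 d=1831/2280
  seg 2: a=-1 b=-277/57 c=81/190 d=427/1710
  seg 3: a=-5 b=2531/570 c=254/95 d=-355/114
  seg 4: a=-1 b=127/285 c=-1267/190 d=1267/570
S(31/4) = -8461/2432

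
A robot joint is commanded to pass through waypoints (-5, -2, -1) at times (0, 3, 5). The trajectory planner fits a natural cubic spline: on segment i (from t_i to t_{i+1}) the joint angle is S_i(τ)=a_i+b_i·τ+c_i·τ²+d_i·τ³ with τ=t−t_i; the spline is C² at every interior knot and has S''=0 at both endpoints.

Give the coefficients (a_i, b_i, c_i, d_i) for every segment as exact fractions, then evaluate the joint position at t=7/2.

  seg 0: a=-5 b=23/20 c=0 d=-1/60
  seg 1: a=-2 b=7/10 c=-3/20 d=1/40
S(7/2) = -539/320

Δ: Δ0=1, Δ1=1/2
row 1: diag=10, rhs=-3; c'=1/5, d'=-3/10
back: M1=-3/10
M: M0=0, M1=-3/10, M2=0
seg 0: a=-5, c=M0/2=0, d=(M1−M0)/(6·3)=-1/60, b=Δ0−h0·(2M0+M1)/6=23/20
seg 1: a=-2, c=M1/2=-3/20, d=(M2−M1)/(6·2)=1/40, b=Δ1−h1·(2M1+M2)/6=7/10
t_q=7/2 → seg 1, τ=1/2; S=-2+7/10·τ+-3/20·τ²+1/40·τ³=-539/320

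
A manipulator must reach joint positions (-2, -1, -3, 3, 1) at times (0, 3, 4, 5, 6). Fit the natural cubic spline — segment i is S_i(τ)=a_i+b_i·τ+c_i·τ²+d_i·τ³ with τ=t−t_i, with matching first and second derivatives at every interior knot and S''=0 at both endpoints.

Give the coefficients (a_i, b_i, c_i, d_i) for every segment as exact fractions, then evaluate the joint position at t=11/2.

  seg 0: a=-2 b=791/348 c=0 d=-25/116
  seg 1: a=-1 b=-617/174 c=-225/116 d=1213/348
  seg 2: a=-3 b=1055/348 c=247/29 d=-1931/348
  seg 3: a=3 b=595/174 c=-943/116 d=943/348
S(11/2) = 2799/928

Δ: Δ0=1/3, Δ1=-2, Δ2=6, Δ3=-2
row 1: diag=8, rhs=-14; c'=1/8, d'=-7/4
row 2: denom=4−1·1/8=31/8; d'=(48−1·-7/4)/(31/8)=398/31
row 3: denom=4−1·8/31=116/31; d'=(-48−1·398/31)/(116/31)=-943/58
back: M3=-943/58
back: M2=398/31−8/31·-943/58=494/29
back: M1=-7/4−1/8·494/29=-225/58
M: M0=0, M1=-225/58, M2=494/29, M3=-943/58, M4=0
seg 0: a=-2, c=M0/2=0, d=(M1−M0)/(6·3)=-25/116, b=Δ0−h0·(2M0+M1)/6=791/348
seg 1: a=-1, c=M1/2=-225/116, d=(M2−M1)/(6·1)=1213/348, b=Δ1−h1·(2M1+M2)/6=-617/174
seg 2: a=-3, c=M2/2=247/29, d=(M3−M2)/(6·1)=-1931/348, b=Δ2−h2·(2M2+M3)/6=1055/348
seg 3: a=3, c=M3/2=-943/116, d=(M4−M3)/(6·1)=943/348, b=Δ3−h3·(2M3+M4)/6=595/174
t_q=11/2 → seg 3, τ=1/2; S=3+595/174·τ+-943/116·τ²+943/348·τ³=2799/928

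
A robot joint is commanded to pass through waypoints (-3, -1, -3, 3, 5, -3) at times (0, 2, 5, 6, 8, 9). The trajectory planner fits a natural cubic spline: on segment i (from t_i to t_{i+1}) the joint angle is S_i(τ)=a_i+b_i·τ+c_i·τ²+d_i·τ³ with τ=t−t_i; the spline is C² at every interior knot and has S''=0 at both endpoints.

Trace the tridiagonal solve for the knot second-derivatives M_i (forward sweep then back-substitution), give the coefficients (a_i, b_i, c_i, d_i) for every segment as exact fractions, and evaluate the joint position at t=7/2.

  seg 0: a=-3 b=3298/1659 c=0 d=-1639/6636
  seg 1: a=-1 b=-1619/1659 c=-1639/1106 d=1753/3318
  seg 2: a=-3 b=14591/3318 c=1810/553 d=-5543/3318
  seg 3: a=3 b=9841/1659 c=-1923/1106 d=-2413/6636
  seg 4: a=5 b=-8936/1659 c=-2168/553 d=2168/1659
S(7/2) = -5075/1264

Δ: Δ0=1, Δ1=-2/3, Δ2=6, Δ3=1, Δ4=-8
row 1: diag=10, rhs=-10; c'=3/10, d'=-1
row 2: denom=8−3·3/10=71/10; d'=(40−3·-1)/(71/10)=430/71
row 3: denom=6−1·10/71=416/71; d'=(-30−1·430/71)/(416/71)=-80/13
row 4: denom=6−2·71/208=553/104; d'=(-54−2·-80/13)/(553/104)=-4336/553
back: M4=-4336/553
back: M3=-80/13−71/208·-4336/553=-1923/553
back: M2=430/71−10/71·-1923/553=3620/553
back: M1=-1−3/10·3620/553=-1639/553
M: M0=0, M1=-1639/553, M2=3620/553, M3=-1923/553, M4=-4336/553, M5=0
seg 0: a=-3, c=M0/2=0, d=(M1−M0)/(6·2)=-1639/6636, b=Δ0−h0·(2M0+M1)/6=3298/1659
seg 1: a=-1, c=M1/2=-1639/1106, d=(M2−M1)/(6·3)=1753/3318, b=Δ1−h1·(2M1+M2)/6=-1619/1659
seg 2: a=-3, c=M2/2=1810/553, d=(M3−M2)/(6·1)=-5543/3318, b=Δ2−h2·(2M2+M3)/6=14591/3318
seg 3: a=3, c=M3/2=-1923/1106, d=(M4−M3)/(6·2)=-2413/6636, b=Δ3−h3·(2M3+M4)/6=9841/1659
seg 4: a=5, c=M4/2=-2168/553, d=(M5−M4)/(6·1)=2168/1659, b=Δ4−h4·(2M4+M5)/6=-8936/1659
t_q=7/2 → seg 1, τ=3/2; S=-1+-1619/1659·τ+-1639/1106·τ²+1753/3318·τ³=-5075/1264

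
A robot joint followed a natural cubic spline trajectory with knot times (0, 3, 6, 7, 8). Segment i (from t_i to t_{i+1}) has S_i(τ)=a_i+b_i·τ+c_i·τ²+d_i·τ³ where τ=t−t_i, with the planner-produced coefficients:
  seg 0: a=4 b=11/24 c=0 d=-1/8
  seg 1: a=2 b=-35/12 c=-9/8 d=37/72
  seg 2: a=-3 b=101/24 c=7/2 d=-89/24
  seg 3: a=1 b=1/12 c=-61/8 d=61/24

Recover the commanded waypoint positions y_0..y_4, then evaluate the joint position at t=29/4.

y_0=4 y_1=2 y_2=-3 y_3=1 y_4=-4
S(29/4) = 299/512

y_0 = S_0(0) = a_0 = 4
y_1 = S_1(0) = a_1 = 2
y_2 = S_2(0) = a_2 = -3
y_3 = S_3(0) = a_3 = 1
y_4 = S_3(1) = -4
t_q=29/4 is in segment 3 (τ=1/4); S_3(τ)=299/512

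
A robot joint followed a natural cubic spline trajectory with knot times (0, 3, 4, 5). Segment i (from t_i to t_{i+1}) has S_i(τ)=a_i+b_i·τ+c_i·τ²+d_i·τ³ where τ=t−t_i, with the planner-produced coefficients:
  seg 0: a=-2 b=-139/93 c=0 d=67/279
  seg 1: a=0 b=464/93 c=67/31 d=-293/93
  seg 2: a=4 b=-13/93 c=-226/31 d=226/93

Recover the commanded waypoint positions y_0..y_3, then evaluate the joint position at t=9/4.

y_0 = S_0(0) = a_0 = -2
y_1 = S_1(0) = a_1 = 0
y_2 = S_2(0) = a_2 = 4
y_3 = S_2(1) = -1
t_q=9/4 is in segment 0 (τ=9/4); S_0(τ)=-5213/1984

y_0=-2 y_1=0 y_2=4 y_3=-1
S(9/4) = -5213/1984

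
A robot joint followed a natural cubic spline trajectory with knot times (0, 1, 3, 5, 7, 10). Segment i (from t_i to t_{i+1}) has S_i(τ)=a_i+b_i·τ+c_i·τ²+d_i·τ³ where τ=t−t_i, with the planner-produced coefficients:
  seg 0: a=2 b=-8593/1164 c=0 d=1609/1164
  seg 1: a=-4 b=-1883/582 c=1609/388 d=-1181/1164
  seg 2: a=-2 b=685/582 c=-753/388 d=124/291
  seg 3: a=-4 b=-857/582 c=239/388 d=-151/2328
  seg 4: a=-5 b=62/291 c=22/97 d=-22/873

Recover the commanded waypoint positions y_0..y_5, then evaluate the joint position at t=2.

y_0 = S_0(0) = a_0 = 2
y_1 = S_1(0) = a_1 = -4
y_2 = S_2(0) = a_2 = -2
y_3 = S_3(0) = a_3 = -4
y_4 = S_4(0) = a_4 = -5
y_5 = S_4(3) = -3
t_q=2 is in segment 1 (τ=1); S_1(τ)=-398/97

y_0=2 y_1=-4 y_2=-2 y_3=-4 y_4=-5 y_5=-3
S(2) = -398/97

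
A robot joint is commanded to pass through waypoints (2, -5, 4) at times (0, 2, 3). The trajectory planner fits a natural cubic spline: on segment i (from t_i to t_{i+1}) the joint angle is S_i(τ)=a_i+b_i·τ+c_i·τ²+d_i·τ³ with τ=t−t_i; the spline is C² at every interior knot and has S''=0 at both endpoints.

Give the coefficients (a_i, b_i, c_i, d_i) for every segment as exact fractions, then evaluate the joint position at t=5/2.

  seg 0: a=2 b=-23/3 c=0 d=25/24
  seg 1: a=-5 b=29/6 c=25/4 d=-25/12
S(5/2) = -41/32

Δ: Δ0=-7/2, Δ1=9
row 1: diag=6, rhs=75; c'=1/6, d'=25/2
back: M1=25/2
M: M0=0, M1=25/2, M2=0
seg 0: a=2, c=M0/2=0, d=(M1−M0)/(6·2)=25/24, b=Δ0−h0·(2M0+M1)/6=-23/3
seg 1: a=-5, c=M1/2=25/4, d=(M2−M1)/(6·1)=-25/12, b=Δ1−h1·(2M1+M2)/6=29/6
t_q=5/2 → seg 1, τ=1/2; S=-5+29/6·τ+25/4·τ²+-25/12·τ³=-41/32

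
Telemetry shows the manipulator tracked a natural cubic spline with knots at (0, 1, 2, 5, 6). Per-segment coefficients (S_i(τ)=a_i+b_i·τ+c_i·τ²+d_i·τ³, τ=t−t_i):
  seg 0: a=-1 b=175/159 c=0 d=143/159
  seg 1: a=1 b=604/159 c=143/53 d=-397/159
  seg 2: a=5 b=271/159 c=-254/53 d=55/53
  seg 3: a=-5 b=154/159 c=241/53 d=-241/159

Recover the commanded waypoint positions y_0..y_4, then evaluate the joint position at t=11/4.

y_0 = S_0(0) = a_0 = -1
y_1 = S_1(0) = a_1 = 1
y_2 = S_2(0) = a_2 = 5
y_3 = S_3(0) = a_3 = -5
y_4 = S_3(1) = -1
t_q=11/4 is in segment 2 (τ=3/4); S_2(τ)=13637/3392

y_0=-1 y_1=1 y_2=5 y_3=-5 y_4=-1
S(11/4) = 13637/3392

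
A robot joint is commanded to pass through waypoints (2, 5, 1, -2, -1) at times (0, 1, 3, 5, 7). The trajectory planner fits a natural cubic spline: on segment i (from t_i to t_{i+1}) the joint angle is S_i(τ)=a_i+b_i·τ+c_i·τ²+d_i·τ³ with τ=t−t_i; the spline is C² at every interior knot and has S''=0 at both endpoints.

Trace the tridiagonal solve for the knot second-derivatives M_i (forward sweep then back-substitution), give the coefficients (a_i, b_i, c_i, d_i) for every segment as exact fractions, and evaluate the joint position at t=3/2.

Δ: Δ0=3, Δ1=-2, Δ2=-3/2, Δ3=1/2
row 1: diag=6, rhs=-30; c'=1/3, d'=-5
row 2: denom=8−2·1/3=22/3; d'=(3−2·-5)/(22/3)=39/22
row 3: denom=8−2·3/11=82/11; d'=(12−2·39/22)/(82/11)=93/82
back: M3=93/82
back: M2=39/22−3/11·93/82=60/41
back: M1=-5−1/3·60/41=-225/41
M: M0=0, M1=-225/41, M2=60/41, M3=93/82, M4=0
seg 0: a=2, c=M0/2=0, d=(M1−M0)/(6·1)=-75/82, b=Δ0−h0·(2M0+M1)/6=321/82
seg 1: a=5, c=M1/2=-225/82, d=(M2−M1)/(6·2)=95/164, b=Δ1−h1·(2M1+M2)/6=48/41
seg 2: a=1, c=M2/2=30/41, d=(M3−M2)/(6·2)=-9/328, b=Δ2−h2·(2M2+M3)/6=-117/41
seg 3: a=-2, c=M3/2=93/164, d=(M4−M3)/(6·2)=-31/328, b=Δ3−h3·(2M3+M4)/6=-21/82
t_q=3/2 → seg 1, τ=1/2; S=5+48/41·τ+-225/82·τ²+95/164·τ³=6523/1312

  seg 0: a=2 b=321/82 c=0 d=-75/82
  seg 1: a=5 b=48/41 c=-225/82 d=95/164
  seg 2: a=1 b=-117/41 c=30/41 d=-9/328
  seg 3: a=-2 b=-21/82 c=93/164 d=-31/328
S(3/2) = 6523/1312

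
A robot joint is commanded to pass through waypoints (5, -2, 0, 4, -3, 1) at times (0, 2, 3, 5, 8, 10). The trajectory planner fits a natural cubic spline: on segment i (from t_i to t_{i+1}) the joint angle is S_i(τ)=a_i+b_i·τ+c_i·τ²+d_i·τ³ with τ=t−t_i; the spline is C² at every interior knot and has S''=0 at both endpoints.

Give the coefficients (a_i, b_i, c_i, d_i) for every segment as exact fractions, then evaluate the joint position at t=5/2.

Δ: Δ0=-7/2, Δ1=2, Δ2=2, Δ3=-7/3, Δ4=2
row 1: diag=6, rhs=33; c'=1/6, d'=11/2
row 2: denom=6−1·1/6=35/6; d'=(0−1·11/2)/(35/6)=-33/35
row 3: denom=10−2·12/35=326/35; d'=(-26−2·-33/35)/(326/35)=-422/163
row 4: denom=10−3·105/326=2945/326; d'=(26−3·-422/163)/(2945/326)=11008/2945
back: M4=11008/2945
back: M3=-422/163−105/326·11008/2945=-2234/589
back: M2=-33/35−12/35·-2234/589=1053/2945
back: M1=11/2−1/6·1053/2945=16022/2945
M: M0=0, M1=16022/2945, M2=1053/2945, M3=-2234/589, M4=11008/2945, M5=0
seg 0: a=5, c=M0/2=0, d=(M1−M0)/(6·2)=8011/17670, b=Δ0−h0·(2M0+M1)/6=-93889/17670
seg 1: a=-2, c=M1/2=8011/2945, d=(M2−M1)/(6·1)=-14969/17670, b=Δ1−h1·(2M1+M2)/6=2243/17670
seg 2: a=0, c=M2/2=1053/5890, d=(M3−M2)/(6·2)=-12223/35340, b=Δ2−h2·(2M2+M3)/6=26734/8835
seg 3: a=4, c=M3/2=-1117/589, d=(M4−M3)/(6·3)=11089/26505, b=Δ3−h3·(2M3+M4)/6=-3617/8835
seg 4: a=-3, c=M4/2=5504/2945, d=(M5−M4)/(6·2)=-2752/8835, b=Δ4−h4·(2M4+M5)/6=-4346/8835
t_q=5/2 → seg 1, τ=1/2; S=-2+2243/17670·τ+8011/2945·τ²+-14969/17670·τ³=-12839/9424

  seg 0: a=5 b=-93889/17670 c=0 d=8011/17670
  seg 1: a=-2 b=2243/17670 c=8011/2945 d=-14969/17670
  seg 2: a=0 b=26734/8835 c=1053/5890 d=-12223/35340
  seg 3: a=4 b=-3617/8835 c=-1117/589 d=11089/26505
  seg 4: a=-3 b=-4346/8835 c=5504/2945 d=-2752/8835
S(5/2) = -12839/9424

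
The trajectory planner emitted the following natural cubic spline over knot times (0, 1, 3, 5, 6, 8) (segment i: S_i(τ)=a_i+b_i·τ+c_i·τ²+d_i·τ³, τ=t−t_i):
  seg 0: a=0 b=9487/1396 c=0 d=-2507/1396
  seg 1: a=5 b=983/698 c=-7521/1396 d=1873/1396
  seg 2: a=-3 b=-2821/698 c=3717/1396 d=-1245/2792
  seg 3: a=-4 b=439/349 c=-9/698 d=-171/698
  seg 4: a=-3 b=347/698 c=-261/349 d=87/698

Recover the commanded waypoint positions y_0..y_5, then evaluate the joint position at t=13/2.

y_0=0 y_1=5 y_2=-3 y_3=-4 y_4=-3 y_5=-4
S(13/2) = -16321/5584

y_0 = S_0(0) = a_0 = 0
y_1 = S_1(0) = a_1 = 5
y_2 = S_2(0) = a_2 = -3
y_3 = S_3(0) = a_3 = -4
y_4 = S_4(0) = a_4 = -3
y_5 = S_4(2) = -4
t_q=13/2 is in segment 4 (τ=1/2); S_4(τ)=-16321/5584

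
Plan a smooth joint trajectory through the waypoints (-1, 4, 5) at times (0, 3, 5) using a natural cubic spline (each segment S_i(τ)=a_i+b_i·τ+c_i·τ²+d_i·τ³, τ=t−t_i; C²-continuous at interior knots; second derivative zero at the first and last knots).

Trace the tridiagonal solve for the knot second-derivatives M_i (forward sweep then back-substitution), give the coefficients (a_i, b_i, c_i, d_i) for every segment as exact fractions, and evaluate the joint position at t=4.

  seg 0: a=-1 b=121/60 c=0 d=-7/180
  seg 1: a=4 b=29/30 c=-7/20 d=7/120
S(4) = 187/40

Δ: Δ0=5/3, Δ1=1/2
row 1: diag=10, rhs=-7; c'=1/5, d'=-7/10
back: M1=-7/10
M: M0=0, M1=-7/10, M2=0
seg 0: a=-1, c=M0/2=0, d=(M1−M0)/(6·3)=-7/180, b=Δ0−h0·(2M0+M1)/6=121/60
seg 1: a=4, c=M1/2=-7/20, d=(M2−M1)/(6·2)=7/120, b=Δ1−h1·(2M1+M2)/6=29/30
t_q=4 → seg 1, τ=1; S=4+29/30·τ+-7/20·τ²+7/120·τ³=187/40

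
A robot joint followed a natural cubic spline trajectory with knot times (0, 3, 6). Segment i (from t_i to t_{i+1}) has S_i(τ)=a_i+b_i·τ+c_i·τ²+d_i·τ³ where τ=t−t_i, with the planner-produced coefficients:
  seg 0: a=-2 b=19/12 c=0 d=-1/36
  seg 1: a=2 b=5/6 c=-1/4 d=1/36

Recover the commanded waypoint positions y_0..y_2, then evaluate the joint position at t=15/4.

y_0 = S_0(0) = a_0 = -2
y_1 = S_1(0) = a_1 = 2
y_2 = S_1(3) = 3
t_q=15/4 is in segment 1 (τ=3/4); S_1(τ)=639/256

y_0=-2 y_1=2 y_2=3
S(15/4) = 639/256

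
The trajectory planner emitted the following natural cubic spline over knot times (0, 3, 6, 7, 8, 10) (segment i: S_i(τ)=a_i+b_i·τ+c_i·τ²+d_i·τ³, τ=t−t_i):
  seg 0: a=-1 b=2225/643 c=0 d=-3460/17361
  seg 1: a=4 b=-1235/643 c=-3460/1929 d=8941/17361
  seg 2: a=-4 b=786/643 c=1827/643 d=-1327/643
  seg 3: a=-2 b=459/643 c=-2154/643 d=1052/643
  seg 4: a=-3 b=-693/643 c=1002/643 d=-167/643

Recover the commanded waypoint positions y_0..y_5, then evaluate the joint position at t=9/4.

y_0 = S_0(0) = a_0 = -1
y_1 = S_1(0) = a_1 = 4
y_2 = S_2(0) = a_2 = -4
y_3 = S_3(0) = a_3 = -2
y_4 = S_4(0) = a_4 = -3
y_5 = S_4(2) = -1
t_q=9/4 is in segment 0 (τ=9/4); S_0(τ)=46457/10288

y_0=-1 y_1=4 y_2=-4 y_3=-2 y_4=-3 y_5=-1
S(9/4) = 46457/10288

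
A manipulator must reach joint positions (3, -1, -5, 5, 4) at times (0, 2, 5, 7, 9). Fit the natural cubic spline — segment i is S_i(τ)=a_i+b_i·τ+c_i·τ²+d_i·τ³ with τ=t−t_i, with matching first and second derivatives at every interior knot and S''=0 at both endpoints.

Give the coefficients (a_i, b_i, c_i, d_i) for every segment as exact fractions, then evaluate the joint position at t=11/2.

Δ: Δ0=-2, Δ1=-4/3, Δ2=5, Δ3=-1/2
row 1: diag=10, rhs=4; c'=3/10, d'=2/5
row 2: denom=10−3·3/10=91/10; d'=(38−3·2/5)/(91/10)=368/91
row 3: denom=8−2·20/91=688/91; d'=(-33−2·368/91)/(688/91)=-3739/688
back: M3=-3739/688
back: M2=368/91−20/91·-3739/688=901/172
back: M1=2/5−3/10·901/172=-403/344
M: M0=0, M1=-403/344, M2=901/172, M3=-3739/688, M4=0
seg 0: a=3, c=M0/2=0, d=(M1−M0)/(6·2)=-403/4128, b=Δ0−h0·(2M0+M1)/6=-1661/1032
seg 1: a=-1, c=M1/2=-403/688, d=(M2−M1)/(6·3)=245/688, b=Δ1−h1·(2M1+M2)/6=-1435/516
seg 2: a=-5, c=M2/2=901/344, d=(M3−M2)/(6·2)=-7343/8256, b=Δ2−h2·(2M2+M3)/6=6851/2064
seg 3: a=5, c=M3/2=-3739/1376, d=(M4−M3)/(6·2)=3739/8256, b=Δ3−h3·(2M3+M4)/6=3223/1032
t_q=11/2 → seg 2, τ=1/2; S=-5+6851/2064·τ+901/344·τ²+-7343/8256·τ³=-61573/22016

  seg 0: a=3 b=-1661/1032 c=0 d=-403/4128
  seg 1: a=-1 b=-1435/516 c=-403/688 d=245/688
  seg 2: a=-5 b=6851/2064 c=901/344 d=-7343/8256
  seg 3: a=5 b=3223/1032 c=-3739/1376 d=3739/8256
S(11/2) = -61573/22016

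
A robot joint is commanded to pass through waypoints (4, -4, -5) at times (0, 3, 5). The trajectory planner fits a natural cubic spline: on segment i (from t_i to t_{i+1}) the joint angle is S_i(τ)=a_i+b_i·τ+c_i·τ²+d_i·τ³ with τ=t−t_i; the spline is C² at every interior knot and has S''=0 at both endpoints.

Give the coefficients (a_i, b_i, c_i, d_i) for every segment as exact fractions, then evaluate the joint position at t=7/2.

  seg 0: a=4 b=-199/60 c=0 d=13/180
  seg 1: a=-4 b=-41/30 c=13/20 d=-13/120
S(7/2) = -1451/320

Δ: Δ0=-8/3, Δ1=-1/2
row 1: diag=10, rhs=13; c'=1/5, d'=13/10
back: M1=13/10
M: M0=0, M1=13/10, M2=0
seg 0: a=4, c=M0/2=0, d=(M1−M0)/(6·3)=13/180, b=Δ0−h0·(2M0+M1)/6=-199/60
seg 1: a=-4, c=M1/2=13/20, d=(M2−M1)/(6·2)=-13/120, b=Δ1−h1·(2M1+M2)/6=-41/30
t_q=7/2 → seg 1, τ=1/2; S=-4+-41/30·τ+13/20·τ²+-13/120·τ³=-1451/320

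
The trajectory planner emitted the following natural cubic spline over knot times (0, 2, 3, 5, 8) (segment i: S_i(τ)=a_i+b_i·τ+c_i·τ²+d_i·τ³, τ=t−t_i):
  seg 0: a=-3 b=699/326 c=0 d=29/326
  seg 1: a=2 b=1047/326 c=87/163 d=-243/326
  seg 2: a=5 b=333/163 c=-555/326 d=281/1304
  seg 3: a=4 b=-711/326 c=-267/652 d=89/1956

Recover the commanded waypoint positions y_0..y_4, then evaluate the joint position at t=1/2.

y_0 = S_0(0) = a_0 = -3
y_1 = S_1(0) = a_1 = 2
y_2 = S_2(0) = a_2 = 5
y_3 = S_3(0) = a_3 = 4
y_4 = S_3(3) = -5
t_q=1/2 is in segment 0 (τ=1/2); S_0(τ)=-4999/2608

y_0=-3 y_1=2 y_2=5 y_3=4 y_4=-5
S(1/2) = -4999/2608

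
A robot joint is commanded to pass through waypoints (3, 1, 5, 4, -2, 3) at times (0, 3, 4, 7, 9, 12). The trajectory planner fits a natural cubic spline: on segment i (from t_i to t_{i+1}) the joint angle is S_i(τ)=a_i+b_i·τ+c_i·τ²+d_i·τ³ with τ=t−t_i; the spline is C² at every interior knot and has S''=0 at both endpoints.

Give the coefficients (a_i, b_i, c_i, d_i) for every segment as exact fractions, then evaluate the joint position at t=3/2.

  seg 0: a=3 b=-97/37 c=0 d=217/999
  seg 1: a=1 b=120/37 c=217/111 d=-133/111
  seg 2: a=5 b=395/111 c=-182/111 d=38/333
  seg 3: a=4 b=-355/111 c=-68/111 d=79/222
  seg 4: a=-2 b=-51/37 c=169/111 d=-169/999
S(3/2) = -59/296

Δ: Δ0=-2/3, Δ1=4, Δ2=-1/3, Δ3=-3, Δ4=5/3
row 1: diag=8, rhs=28; c'=1/8, d'=7/2
row 2: denom=8−1·1/8=63/8; d'=(-26−1·7/2)/(63/8)=-236/63
row 3: denom=10−3·8/21=62/7; d'=(-16−3·-236/63)/(62/7)=-50/93
row 4: denom=10−2·7/31=296/31; d'=(28−2·-50/93)/(296/31)=338/111
back: M4=338/111
back: M3=-50/93−7/31·338/111=-136/111
back: M2=-236/63−8/21·-136/111=-364/111
back: M1=7/2−1/8·-364/111=434/111
M: M0=0, M1=434/111, M2=-364/111, M3=-136/111, M4=338/111, M5=0
seg 0: a=3, c=M0/2=0, d=(M1−M0)/(6·3)=217/999, b=Δ0−h0·(2M0+M1)/6=-97/37
seg 1: a=1, c=M1/2=217/111, d=(M2−M1)/(6·1)=-133/111, b=Δ1−h1·(2M1+M2)/6=120/37
seg 2: a=5, c=M2/2=-182/111, d=(M3−M2)/(6·3)=38/333, b=Δ2−h2·(2M2+M3)/6=395/111
seg 3: a=4, c=M3/2=-68/111, d=(M4−M3)/(6·2)=79/222, b=Δ3−h3·(2M3+M4)/6=-355/111
seg 4: a=-2, c=M4/2=169/111, d=(M5−M4)/(6·3)=-169/999, b=Δ4−h4·(2M4+M5)/6=-51/37
t_q=3/2 → seg 0, τ=3/2; S=3+-97/37·τ+0·τ²+217/999·τ³=-59/296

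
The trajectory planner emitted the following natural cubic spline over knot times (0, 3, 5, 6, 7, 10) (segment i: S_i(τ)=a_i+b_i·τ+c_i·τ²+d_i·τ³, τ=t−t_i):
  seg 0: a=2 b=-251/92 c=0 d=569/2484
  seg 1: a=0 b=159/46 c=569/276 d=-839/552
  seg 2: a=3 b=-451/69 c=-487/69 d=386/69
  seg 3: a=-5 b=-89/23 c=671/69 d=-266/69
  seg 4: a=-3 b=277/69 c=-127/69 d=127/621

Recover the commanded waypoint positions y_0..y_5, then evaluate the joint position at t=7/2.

y_0=2 y_1=0 y_2=3 y_3=-5 y_4=-3 y_5=-2
S(7/2) = 3023/1472

y_0 = S_0(0) = a_0 = 2
y_1 = S_1(0) = a_1 = 0
y_2 = S_2(0) = a_2 = 3
y_3 = S_3(0) = a_3 = -5
y_4 = S_4(0) = a_4 = -3
y_5 = S_4(3) = -2
t_q=7/2 is in segment 1 (τ=1/2); S_1(τ)=3023/1472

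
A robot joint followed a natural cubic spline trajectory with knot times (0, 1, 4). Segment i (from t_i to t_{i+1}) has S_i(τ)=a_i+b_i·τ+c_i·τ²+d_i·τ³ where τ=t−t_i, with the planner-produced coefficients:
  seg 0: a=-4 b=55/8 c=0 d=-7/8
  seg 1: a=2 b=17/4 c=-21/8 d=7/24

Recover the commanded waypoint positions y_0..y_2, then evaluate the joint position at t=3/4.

y_0 = S_0(0) = a_0 = -4
y_1 = S_1(0) = a_1 = 2
y_2 = S_1(3) = -1
t_q=3/4 is in segment 0 (τ=3/4); S_0(τ)=403/512

y_0=-4 y_1=2 y_2=-1
S(3/4) = 403/512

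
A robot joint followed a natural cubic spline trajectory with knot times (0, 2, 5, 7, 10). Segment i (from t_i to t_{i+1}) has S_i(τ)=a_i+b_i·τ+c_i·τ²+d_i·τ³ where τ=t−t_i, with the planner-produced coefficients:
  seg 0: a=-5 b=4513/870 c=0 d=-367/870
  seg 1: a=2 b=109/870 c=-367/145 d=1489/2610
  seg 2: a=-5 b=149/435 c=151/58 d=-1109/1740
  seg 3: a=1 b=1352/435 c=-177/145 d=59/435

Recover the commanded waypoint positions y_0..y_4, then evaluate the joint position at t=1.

y_0=-5 y_1=2 y_2=-5 y_3=1 y_4=3
S(1) = -34/145

y_0 = S_0(0) = a_0 = -5
y_1 = S_1(0) = a_1 = 2
y_2 = S_2(0) = a_2 = -5
y_3 = S_3(0) = a_3 = 1
y_4 = S_3(3) = 3
t_q=1 is in segment 0 (τ=1); S_0(τ)=-34/145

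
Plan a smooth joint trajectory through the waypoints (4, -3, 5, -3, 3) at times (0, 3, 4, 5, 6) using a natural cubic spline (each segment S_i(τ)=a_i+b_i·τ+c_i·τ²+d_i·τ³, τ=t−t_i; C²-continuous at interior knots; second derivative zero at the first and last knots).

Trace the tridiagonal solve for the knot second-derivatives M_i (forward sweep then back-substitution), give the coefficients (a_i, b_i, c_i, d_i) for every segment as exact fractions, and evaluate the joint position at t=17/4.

  seg 0: a=4 b=-2909/348 c=0 d=233/348
  seg 1: a=-3 b=1691/174 c=699/116 d=-2695/348
  seg 2: a=5 b=-509/348 c=-499/29 d=3713/348
  seg 3: a=-3 b=-673/174 c=1717/116 d=-1717/348
S(17/4) = 27659/7424

Δ: Δ0=-7/3, Δ1=8, Δ2=-8, Δ3=6
row 1: diag=8, rhs=62; c'=1/8, d'=31/4
row 2: denom=4−1·1/8=31/8; d'=(-96−1·31/4)/(31/8)=-830/31
row 3: denom=4−1·8/31=116/31; d'=(84−1·-830/31)/(116/31)=1717/58
back: M3=1717/58
back: M2=-830/31−8/31·1717/58=-998/29
back: M1=31/4−1/8·-998/29=699/58
M: M0=0, M1=699/58, M2=-998/29, M3=1717/58, M4=0
seg 0: a=4, c=M0/2=0, d=(M1−M0)/(6·3)=233/348, b=Δ0−h0·(2M0+M1)/6=-2909/348
seg 1: a=-3, c=M1/2=699/116, d=(M2−M1)/(6·1)=-2695/348, b=Δ1−h1·(2M1+M2)/6=1691/174
seg 2: a=5, c=M2/2=-499/29, d=(M3−M2)/(6·1)=3713/348, b=Δ2−h2·(2M2+M3)/6=-509/348
seg 3: a=-3, c=M3/2=1717/116, d=(M4−M3)/(6·1)=-1717/348, b=Δ3−h3·(2M3+M4)/6=-673/174
t_q=17/4 → seg 2, τ=1/4; S=5+-509/348·τ+-499/29·τ²+3713/348·τ³=27659/7424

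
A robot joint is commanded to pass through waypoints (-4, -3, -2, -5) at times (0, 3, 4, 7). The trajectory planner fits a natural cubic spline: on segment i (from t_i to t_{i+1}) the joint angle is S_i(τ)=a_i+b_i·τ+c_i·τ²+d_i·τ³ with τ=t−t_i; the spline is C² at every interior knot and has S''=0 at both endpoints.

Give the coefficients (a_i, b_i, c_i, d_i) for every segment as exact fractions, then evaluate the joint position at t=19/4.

  seg 0: a=-4 b=-1/63 c=0 d=22/567
  seg 1: a=-3 b=65/63 c=22/63 d=-8/21
  seg 2: a=-2 b=37/63 c=-50/63 d=50/567
S(19/4) = -63/32

Δ: Δ0=1/3, Δ1=1, Δ2=-1
row 1: diag=8, rhs=4; c'=1/8, d'=1/2
row 2: denom=8−1·1/8=63/8; d'=(-12−1·1/2)/(63/8)=-100/63
back: M2=-100/63
back: M1=1/2−1/8·-100/63=44/63
M: M0=0, M1=44/63, M2=-100/63, M3=0
seg 0: a=-4, c=M0/2=0, d=(M1−M0)/(6·3)=22/567, b=Δ0−h0·(2M0+M1)/6=-1/63
seg 1: a=-3, c=M1/2=22/63, d=(M2−M1)/(6·1)=-8/21, b=Δ1−h1·(2M1+M2)/6=65/63
seg 2: a=-2, c=M2/2=-50/63, d=(M3−M2)/(6·3)=50/567, b=Δ2−h2·(2M2+M3)/6=37/63
t_q=19/4 → seg 2, τ=3/4; S=-2+37/63·τ+-50/63·τ²+50/567·τ³=-63/32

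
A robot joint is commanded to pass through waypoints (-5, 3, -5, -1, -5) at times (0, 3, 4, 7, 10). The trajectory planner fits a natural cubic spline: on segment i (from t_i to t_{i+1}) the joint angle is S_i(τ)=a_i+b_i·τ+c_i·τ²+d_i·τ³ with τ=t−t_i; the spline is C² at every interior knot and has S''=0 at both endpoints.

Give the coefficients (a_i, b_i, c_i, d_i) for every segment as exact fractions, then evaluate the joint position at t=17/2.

Δ: Δ0=8/3, Δ1=-8, Δ2=4/3, Δ3=-4/3
row 1: diag=8, rhs=-64; c'=1/8, d'=-8
row 2: denom=8−1·1/8=63/8; d'=(56−1·-8)/(63/8)=512/63
row 3: denom=12−3·8/21=76/7; d'=(-16−3·512/63)/(76/7)=-212/57
back: M3=-212/57
back: M2=512/63−8/21·-212/57=544/57
back: M1=-8−1/8·544/57=-524/57
M: M0=0, M1=-524/57, M2=544/57, M3=-212/57, M4=0
seg 0: a=-5, c=M0/2=0, d=(M1−M0)/(6·3)=-262/513, b=Δ0−h0·(2M0+M1)/6=138/19
seg 1: a=3, c=M1/2=-262/57, d=(M2−M1)/(6·1)=178/57, b=Δ1−h1·(2M1+M2)/6=-124/19
seg 2: a=-5, c=M2/2=272/57, d=(M3−M2)/(6·3)=-14/19, b=Δ2−h2·(2M2+M3)/6=-362/57
seg 3: a=-1, c=M3/2=-106/57, d=(M4−M3)/(6·3)=106/513, b=Δ3−h3·(2M3+M4)/6=136/57
t_q=17/2 → seg 3, τ=3/2; S=-1+136/57·τ+-106/57·τ²+106/513·τ³=-69/76

  seg 0: a=-5 b=138/19 c=0 d=-262/513
  seg 1: a=3 b=-124/19 c=-262/57 d=178/57
  seg 2: a=-5 b=-362/57 c=272/57 d=-14/19
  seg 3: a=-1 b=136/57 c=-106/57 d=106/513
S(17/2) = -69/76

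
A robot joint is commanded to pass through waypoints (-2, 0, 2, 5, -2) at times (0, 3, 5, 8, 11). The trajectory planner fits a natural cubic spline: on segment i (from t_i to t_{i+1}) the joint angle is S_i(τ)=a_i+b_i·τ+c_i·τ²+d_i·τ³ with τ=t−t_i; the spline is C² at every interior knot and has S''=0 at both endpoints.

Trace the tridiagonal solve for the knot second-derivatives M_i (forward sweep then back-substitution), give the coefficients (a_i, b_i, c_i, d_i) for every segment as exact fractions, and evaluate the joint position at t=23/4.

  seg 0: a=-2 b=73/118 c=0 d=17/3186
  seg 1: a=0 b=45/59 c=17/354 d=25/708
  seg 2: a=2 b=244/177 c=46/177 d=-205/1593
  seg 3: a=5 b=-95/177 c=-53/59 d=53/531
S(23/4) = 11803/3776

Δ: Δ0=2/3, Δ1=1, Δ2=1, Δ3=-7/3
row 1: diag=10, rhs=2; c'=1/5, d'=1/5
row 2: denom=10−2·1/5=48/5; d'=(0−2·1/5)/(48/5)=-1/24
row 3: denom=12−3·5/16=177/16; d'=(-20−3·-1/24)/(177/16)=-106/59
back: M3=-106/59
back: M2=-1/24−5/16·-106/59=92/177
back: M1=1/5−1/5·92/177=17/177
M: M0=0, M1=17/177, M2=92/177, M3=-106/59, M4=0
seg 0: a=-2, c=M0/2=0, d=(M1−M0)/(6·3)=17/3186, b=Δ0−h0·(2M0+M1)/6=73/118
seg 1: a=0, c=M1/2=17/354, d=(M2−M1)/(6·2)=25/708, b=Δ1−h1·(2M1+M2)/6=45/59
seg 2: a=2, c=M2/2=46/177, d=(M3−M2)/(6·3)=-205/1593, b=Δ2−h2·(2M2+M3)/6=244/177
seg 3: a=5, c=M3/2=-53/59, d=(M4−M3)/(6·3)=53/531, b=Δ3−h3·(2M3+M4)/6=-95/177
t_q=23/4 → seg 2, τ=3/4; S=2+244/177·τ+46/177·τ²+-205/1593·τ³=11803/3776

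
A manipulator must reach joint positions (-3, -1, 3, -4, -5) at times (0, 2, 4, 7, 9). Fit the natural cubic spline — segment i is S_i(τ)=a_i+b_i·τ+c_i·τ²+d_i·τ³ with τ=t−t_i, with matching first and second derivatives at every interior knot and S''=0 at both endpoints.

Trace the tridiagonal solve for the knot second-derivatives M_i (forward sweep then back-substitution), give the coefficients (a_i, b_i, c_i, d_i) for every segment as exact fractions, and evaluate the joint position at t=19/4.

Δ: Δ0=1, Δ1=2, Δ2=-7/3, Δ3=-1/2
row 1: diag=8, rhs=6; c'=1/4, d'=3/4
row 2: denom=10−2·1/4=19/2; d'=(-26−2·3/4)/(19/2)=-55/19
row 3: denom=10−3·6/19=172/19; d'=(11−3·-55/19)/(172/19)=187/86
back: M3=187/86
back: M2=-55/19−6/19·187/86=-154/43
back: M1=3/4−1/4·-154/43=283/172
M: M0=0, M1=283/172, M2=-154/43, M3=187/86, M4=0
seg 0: a=-3, c=M0/2=0, d=(M1−M0)/(6·2)=283/2064, b=Δ0−h0·(2M0+M1)/6=233/516
seg 1: a=-1, c=M1/2=283/344, d=(M2−M1)/(6·2)=-899/2064, b=Δ1−h1·(2M1+M2)/6=541/258
seg 2: a=3, c=M2/2=-77/43, d=(M3−M2)/(6·3)=55/172, b=Δ2−h2·(2M2+M3)/6=83/516
seg 3: a=-4, c=M3/2=187/172, d=(M4−M3)/(6·2)=-187/1032, b=Δ3−h3·(2M3+M4)/6=-503/258
t_q=19/4 → seg 2, τ=3/4; S=3+83/516·τ+-77/43·τ²+55/172·τ³=24749/11008

  seg 0: a=-3 b=233/516 c=0 d=283/2064
  seg 1: a=-1 b=541/258 c=283/344 d=-899/2064
  seg 2: a=3 b=83/516 c=-77/43 d=55/172
  seg 3: a=-4 b=-503/258 c=187/172 d=-187/1032
S(19/4) = 24749/11008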